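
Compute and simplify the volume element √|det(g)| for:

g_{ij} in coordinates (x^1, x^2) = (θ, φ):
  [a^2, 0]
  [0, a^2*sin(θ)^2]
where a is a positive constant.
det(g) = a^4*sin(θ)^2
√|det(g)| = a^2*sin(θ) (taking 0 < θ < π so that |sin(θ)| = sin(θ))
Volume element: dV = a^2*sin(θ) dθ dφ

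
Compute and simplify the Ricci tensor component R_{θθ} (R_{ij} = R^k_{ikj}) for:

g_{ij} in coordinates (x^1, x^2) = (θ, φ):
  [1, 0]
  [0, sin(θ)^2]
Non-zero Christoffel symbols (Γ^k_{ij} = Γ^k_{ji}):
Γ^θ_{φ φ} = -sin(2*θ)/2
Γ^φ_{θ φ} = 1/tan(θ)
R^θ_{θ θ θ} = 0 (a repeated index in an antisymmetric pair)
R^φ_{θ φ θ} = ∂_φ Γ^φ_{θ θ} - ∂_θ Γ^φ_{θ φ} + Γ^φ_{φ m} Γ^m_{θ θ} - Γ^φ_{θ m} Γ^m_{θ φ}
  = (0) - (-1/sin(θ)^2) + (0) - (1/tan(θ)^2) = 1
R_{θθ} = R^θ_{θ θ θ} + R^φ_{θ φ θ} = (0) + (1) = 1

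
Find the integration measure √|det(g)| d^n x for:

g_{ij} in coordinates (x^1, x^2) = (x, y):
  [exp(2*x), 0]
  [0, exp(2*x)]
det(g) = exp(4*x)
√|det(g)| = exp(2*x)
Volume element: dV = exp(2*x) dx dy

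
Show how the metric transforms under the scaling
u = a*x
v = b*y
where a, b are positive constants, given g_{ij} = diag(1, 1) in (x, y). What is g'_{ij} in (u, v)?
Invert the transformation: x = u/a, y = v/b
g'_{ij} = (∂x^k/∂x'^i)(∂x^l/∂x'^j) g_{kl}; with g_{kl} = δ_{kl} this is Σ_k (∂x^k/∂x'^i)(∂x^k/∂x'^j).
Jacobian: ∂x/∂u = 1/a, ∂x/∂v = 0, ∂y/∂u = 0, ∂y/∂v = 1/b
g'_{uu} = (1/a)(1/a) + (0)(0) = 1/a^2
g'_{uv} = (1/a)(0) + (0)(1/b) = 0
g'_{vv} = (0)(0) + (1/b)(1/b) = 1/b^2
g'_{ij} = diag(1/a^2, 1/b^2)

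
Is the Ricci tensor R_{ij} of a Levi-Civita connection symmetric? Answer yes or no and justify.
R_{ij} = R^k_{ikj}; the pair symmetry R_{kilj} = R_{ljki} gives R_{ij} = R_{ji}.
Yes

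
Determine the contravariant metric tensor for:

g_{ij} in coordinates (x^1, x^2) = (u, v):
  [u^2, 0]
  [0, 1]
The metric is diagonal, so g^{ij} is diagonal with entries 1/g_{ii}: diag(1/(u^2), 1).
g^{ij}:
  [1/u^2, 0]
  [0, 1]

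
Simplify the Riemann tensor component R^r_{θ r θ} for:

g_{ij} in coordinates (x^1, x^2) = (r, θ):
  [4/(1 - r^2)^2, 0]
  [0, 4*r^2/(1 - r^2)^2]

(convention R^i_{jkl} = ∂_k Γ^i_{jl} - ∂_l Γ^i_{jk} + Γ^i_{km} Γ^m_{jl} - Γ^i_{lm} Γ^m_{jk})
Non-zero Christoffel symbols (Γ^k_{ij} = Γ^k_{ji}):
Γ^r_{r r} = 2*r/(1 - r^2)
Γ^r_{θ θ} = (r^3 + r)/(r^2 - 1)
Γ^θ_{r θ} = (-r^2 - 1)/(r^3 - r)
R^r_{θ r θ} = ∂_r Γ^r_{θ θ} - ∂_θ Γ^r_{θ r} + Γ^r_{r m} Γ^m_{θ θ} - Γ^r_{θ m} Γ^m_{θ r}
  = ((r^4 - 4*r^2 - 1)/(r^2 - 1)^2) - (0) + (-2*r^2*(r^2 + 1)/(r^2 - 1)^2) - (-(r^2 + 1)^2/(r^2 - 1)^2) = -4*r^2/(r^2 - 1)^2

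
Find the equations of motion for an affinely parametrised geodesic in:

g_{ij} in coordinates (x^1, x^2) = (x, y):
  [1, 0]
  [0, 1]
Geodesic equation: d^2x^k/dλ^2 + Γ^k_{ij} (dx^i/dλ)(dx^j/dλ) = 0.
All Christoffel symbols vanish, so the geodesics are straight lines:
d^2x/dλ^2 = 0
d^2y/dλ^2 = 0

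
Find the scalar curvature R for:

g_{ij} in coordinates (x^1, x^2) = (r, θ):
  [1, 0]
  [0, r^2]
Non-zero Christoffel symbols (Γ^k_{ij} = Γ^k_{ji}):
Γ^r_{θ θ} = -r
Γ^θ_{r θ} = 1/r
Ricci tensor (R_{ij} = R^k_{ikj}): R_{rr} = 0, R_{rθ} = 0, R_{θθ} = 0
Inverse metric: g^{rr} = 1, g^{θθ} = 1/r^2
R = g^{ij} R_{ij} = (1)(0) + (1/r^2)(0) = 0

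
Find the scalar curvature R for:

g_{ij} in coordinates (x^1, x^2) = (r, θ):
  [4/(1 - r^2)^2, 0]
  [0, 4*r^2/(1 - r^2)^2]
Non-zero Christoffel symbols (Γ^k_{ij} = Γ^k_{ji}):
Γ^r_{r r} = 2*r/(1 - r^2)
Γ^r_{θ θ} = (r^3 + r)/(r^2 - 1)
Γ^θ_{r θ} = (-r^2 - 1)/(r^3 - r)
Ricci tensor (R_{ij} = R^k_{ikj}): R_{rr} = -4/(r^2 - 1)^2, R_{rθ} = 0, R_{θθ} = -4*r^2/(r^2 - 1)^2
Inverse metric: g^{rr} = (1 - r^2)^2/4, g^{θθ} = (1 - r^2)^2/(4*r^2)
R = g^{ij} R_{ij} = ((1 - r^2)^2/4)(-4/(r^2 - 1)^2) + ((1 - r^2)^2/(4*r^2))(-4*r^2/(r^2 - 1)^2) = -2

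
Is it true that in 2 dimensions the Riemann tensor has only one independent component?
The number of independent components is n^2(n^2-1)/12 = 4·3/12 = 1 for n = 2 (e.g. R_{1212}).
Yes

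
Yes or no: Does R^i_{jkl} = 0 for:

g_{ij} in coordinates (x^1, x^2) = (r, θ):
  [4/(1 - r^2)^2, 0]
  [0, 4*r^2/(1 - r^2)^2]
Non-zero Christoffel symbols:
Γ^r_{r r} = 2*r/(1 - r^2)
Γ^r_{θ θ} = (r^3 + r)/(r^2 - 1)
Γ^θ_{r θ} = (-r^2 - 1)/(r^3 - r)
Ricci tensor: R_{rr} = -4/(r^2 - 1)^2, R_{rθ} = 0, R_{θθ} = -4*r^2/(r^2 - 1)^2
The Ricci tensor is non-zero, so the Riemann tensor is non-zero: not flat.
No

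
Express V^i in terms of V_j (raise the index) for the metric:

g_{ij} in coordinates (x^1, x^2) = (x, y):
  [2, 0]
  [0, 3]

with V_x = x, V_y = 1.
Inverse metric (diagonal): g^{xx} = 1/2, g^{yy} = 1/3
V^i = g^{ij} V_j:
V^x = (1/2)(x) + (0)(1) = x/2
V^y = (0)(x) + (1/3)(1) = 1/3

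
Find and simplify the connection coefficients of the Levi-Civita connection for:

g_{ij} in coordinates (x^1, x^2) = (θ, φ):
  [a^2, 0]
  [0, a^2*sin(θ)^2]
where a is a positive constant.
Using Γ^k_{ij} = (1/2) g^{km} (∂_i g_{mj} + ∂_j g_{mi} - ∂_m g_{ij}); the metric is diagonal, so only the m = k term contributes.
Non-zero symbols (using the symmetry Γ^k_{ij} = Γ^k_{ji}):
Γ^θ_{φ φ} = (1/2) g^{θθ} (∂_φ g_{θφ} + ∂_φ g_{θφ} - ∂_θ g_{φφ}) = (1/2)(1/a^2)((0) + (0) - (a^2*sin(2*θ))) = -sin(2*θ)/2
Γ^φ_{θ φ} = (1/2) g^{φφ} (∂_θ g_{φφ} + ∂_φ g_{φθ} - ∂_φ g_{θφ}) = (1/2)(1/(a^2*sin(θ)^2))((a^2*sin(2*θ)) + (0) - (0)) = 1/tan(θ)
All other Christoffel symbols are zero.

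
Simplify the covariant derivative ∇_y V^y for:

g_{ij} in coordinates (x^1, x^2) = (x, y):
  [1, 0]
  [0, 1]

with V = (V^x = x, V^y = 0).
All Christoffel symbols are zero.
∇_y V^y = ∂_y V^y + Γ^y_{y j} V^j
  = (0) + (0)(x) + (0)(0)
  = 0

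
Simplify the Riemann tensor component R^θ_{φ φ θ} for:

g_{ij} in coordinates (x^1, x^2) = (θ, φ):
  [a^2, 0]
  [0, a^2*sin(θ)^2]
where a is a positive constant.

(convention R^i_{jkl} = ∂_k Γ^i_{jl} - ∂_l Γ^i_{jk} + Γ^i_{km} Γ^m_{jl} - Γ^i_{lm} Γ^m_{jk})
Non-zero Christoffel symbols (Γ^k_{ij} = Γ^k_{ji}):
Γ^θ_{φ φ} = -sin(2*θ)/2
Γ^φ_{θ φ} = 1/tan(θ)
R^θ_{φ φ θ} = ∂_φ Γ^θ_{φ θ} - ∂_θ Γ^θ_{φ φ} + Γ^θ_{φ m} Γ^m_{φ θ} - Γ^θ_{θ m} Γ^m_{φ φ}
  = (0) - (-cos(2*θ)) + (-cos(θ)^2) - (0) = -sin(θ)^2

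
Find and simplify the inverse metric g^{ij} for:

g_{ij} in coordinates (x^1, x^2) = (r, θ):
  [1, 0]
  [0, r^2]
The metric is diagonal, so g^{ij} is diagonal with entries 1/g_{ii}: diag(1, 1/(r^2)).
g^{ij}:
  [1, 0]
  [0, 1/r^2]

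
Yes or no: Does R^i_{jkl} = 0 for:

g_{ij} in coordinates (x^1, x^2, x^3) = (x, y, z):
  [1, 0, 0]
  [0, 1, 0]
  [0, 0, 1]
All metric components are constant, so every Christoffel symbol vanishes and R^i_{jkl} = 0.
Yes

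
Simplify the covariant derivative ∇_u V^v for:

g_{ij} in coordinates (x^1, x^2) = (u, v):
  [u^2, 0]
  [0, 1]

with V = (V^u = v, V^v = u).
Non-zero Christoffel symbols:
Γ^u_{u u} = 1/u
∇_u V^v = ∂_u V^v + Γ^v_{u j} V^j
  = (1) + (0)(v) + (0)(u)
  = 1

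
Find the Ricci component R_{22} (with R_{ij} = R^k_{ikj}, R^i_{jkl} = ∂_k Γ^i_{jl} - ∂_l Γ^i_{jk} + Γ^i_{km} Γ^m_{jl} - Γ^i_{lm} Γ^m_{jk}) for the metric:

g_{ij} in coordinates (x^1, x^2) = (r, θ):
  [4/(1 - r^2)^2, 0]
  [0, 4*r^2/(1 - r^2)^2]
Non-zero Christoffel symbols (Γ^k_{ij} = Γ^k_{ji}):
Γ^r_{r r} = 2*r/(1 - r^2)
Γ^r_{θ θ} = (r^3 + r)/(r^2 - 1)
Γ^θ_{r θ} = (-r^2 - 1)/(r^3 - r)
R^r_{θ r θ} = ∂_r Γ^r_{θ θ} - ∂_θ Γ^r_{θ r} + Γ^r_{r m} Γ^m_{θ θ} - Γ^r_{θ m} Γ^m_{θ r}
  = ((r^4 - 4*r^2 - 1)/(r^2 - 1)^2) - (0) + (-2*r^2*(r^2 + 1)/(r^2 - 1)^2) - (-(r^2 + 1)^2/(r^2 - 1)^2) = -4*r^2/(r^2 - 1)^2
R^θ_{θ θ θ} = 0 (a repeated index in an antisymmetric pair)
R_{θθ} = R^r_{θ r θ} + R^θ_{θ θ θ} = (-4*r^2/(r^2 - 1)^2) + (0) = -4*r^2/(r^2 - 1)^2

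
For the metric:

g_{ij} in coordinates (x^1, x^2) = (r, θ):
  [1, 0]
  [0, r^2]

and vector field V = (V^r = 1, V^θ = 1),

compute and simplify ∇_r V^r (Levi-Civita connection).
Non-zero Christoffel symbols:
Γ^r_{θ θ} = -r
Γ^θ_{r θ} = 1/r
∇_r V^r = ∂_r V^r + Γ^r_{r j} V^j
  = (0) + (0)(1) + (0)(1)
  = 0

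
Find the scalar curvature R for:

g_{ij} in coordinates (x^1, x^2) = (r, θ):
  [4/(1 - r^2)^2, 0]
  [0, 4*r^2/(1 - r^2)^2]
Non-zero Christoffel symbols (Γ^k_{ij} = Γ^k_{ji}):
Γ^r_{r r} = 2*r/(1 - r^2)
Γ^r_{θ θ} = (r^3 + r)/(r^2 - 1)
Γ^θ_{r θ} = (-r^2 - 1)/(r^3 - r)
Ricci tensor (R_{ij} = R^k_{ikj}): R_{rr} = -4/(r^2 - 1)^2, R_{rθ} = 0, R_{θθ} = -4*r^2/(r^2 - 1)^2
Inverse metric: g^{rr} = (1 - r^2)^2/4, g^{θθ} = (1 - r^2)^2/(4*r^2)
R = g^{ij} R_{ij} = ((1 - r^2)^2/4)(-4/(r^2 - 1)^2) + ((1 - r^2)^2/(4*r^2))(-4*r^2/(r^2 - 1)^2) = -2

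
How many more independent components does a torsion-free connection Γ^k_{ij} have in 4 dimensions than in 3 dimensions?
Independent components in n dimensions: n × n(n+1)/2 = n^2(n+1)/2.
4D: 4 × 10 = 40
3D: 3 × 6 = 18
Difference = 40 - 18 = 22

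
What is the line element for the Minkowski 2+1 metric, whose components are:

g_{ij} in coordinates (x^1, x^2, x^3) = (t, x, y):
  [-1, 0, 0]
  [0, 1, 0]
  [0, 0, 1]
ds^2 = g_{ij} dx^i dx^j; only the non-zero components contribute.
ds^2 = -dt^2 + dx^2 + dy^2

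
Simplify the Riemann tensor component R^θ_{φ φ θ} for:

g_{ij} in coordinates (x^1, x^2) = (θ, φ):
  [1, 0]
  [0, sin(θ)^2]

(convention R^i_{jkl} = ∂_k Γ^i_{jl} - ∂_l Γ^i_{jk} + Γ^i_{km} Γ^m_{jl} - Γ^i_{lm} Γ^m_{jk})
Non-zero Christoffel symbols (Γ^k_{ij} = Γ^k_{ji}):
Γ^θ_{φ φ} = -sin(2*θ)/2
Γ^φ_{θ φ} = 1/tan(θ)
R^θ_{φ φ θ} = ∂_φ Γ^θ_{φ θ} - ∂_θ Γ^θ_{φ φ} + Γ^θ_{φ m} Γ^m_{φ θ} - Γ^θ_{θ m} Γ^m_{φ φ}
  = (0) - (-cos(2*θ)) + (-cos(θ)^2) - (0) = -sin(θ)^2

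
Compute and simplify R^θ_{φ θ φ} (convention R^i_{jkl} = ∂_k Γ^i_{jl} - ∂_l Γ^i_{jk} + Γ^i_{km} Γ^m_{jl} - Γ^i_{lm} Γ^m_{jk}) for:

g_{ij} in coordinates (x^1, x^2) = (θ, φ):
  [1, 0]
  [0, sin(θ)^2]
Non-zero Christoffel symbols (Γ^k_{ij} = Γ^k_{ji}):
Γ^θ_{φ φ} = -sin(2*θ)/2
Γ^φ_{θ φ} = 1/tan(θ)
R^θ_{φ θ φ} = ∂_θ Γ^θ_{φ φ} - ∂_φ Γ^θ_{φ θ} + Γ^θ_{θ m} Γ^m_{φ φ} - Γ^θ_{φ m} Γ^m_{φ θ}
  = (-cos(2*θ)) - (0) + (0) - (-cos(θ)^2) = sin(θ)^2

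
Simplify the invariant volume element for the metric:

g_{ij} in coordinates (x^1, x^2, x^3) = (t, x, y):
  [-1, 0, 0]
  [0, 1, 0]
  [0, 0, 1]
det(g) = -1
√|det(g)| = 1
Volume element: dV = 1 dt dx dy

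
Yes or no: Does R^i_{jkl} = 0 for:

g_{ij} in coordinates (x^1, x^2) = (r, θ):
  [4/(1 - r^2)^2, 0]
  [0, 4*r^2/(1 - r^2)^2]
Non-zero Christoffel symbols:
Γ^r_{r r} = 2*r/(1 - r^2)
Γ^r_{θ θ} = (r^3 + r)/(r^2 - 1)
Γ^θ_{r θ} = (-r^2 - 1)/(r^3 - r)
Ricci tensor: R_{rr} = -4/(r^2 - 1)^2, R_{rθ} = 0, R_{θθ} = -4*r^2/(r^2 - 1)^2
The Ricci tensor is non-zero, so the Riemann tensor is non-zero: not flat.
No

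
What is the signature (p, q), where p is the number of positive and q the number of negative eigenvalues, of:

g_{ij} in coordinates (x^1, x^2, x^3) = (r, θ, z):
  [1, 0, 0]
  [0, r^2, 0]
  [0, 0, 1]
The metric is diagonal, so its eigenvalues are the diagonal entries: 1, r^2, 1 (at a generic point, where coordinate-dependent entries are positive).
3 positive, 0 negative.
(3, 0) - Riemannian (positive definite)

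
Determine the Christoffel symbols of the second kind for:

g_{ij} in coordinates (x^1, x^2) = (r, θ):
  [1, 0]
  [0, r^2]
Using Γ^k_{ij} = (1/2) g^{km} (∂_i g_{mj} + ∂_j g_{mi} - ∂_m g_{ij}); the metric is diagonal, so only the m = k term contributes.
Non-zero symbols (using the symmetry Γ^k_{ij} = Γ^k_{ji}):
Γ^r_{θ θ} = (1/2) g^{rr} (∂_θ g_{rθ} + ∂_θ g_{rθ} - ∂_r g_{θθ}) = (1/2)(1)((0) + (0) - (2*r)) = -r
Γ^θ_{r θ} = (1/2) g^{θθ} (∂_r g_{θθ} + ∂_θ g_{θr} - ∂_θ g_{rθ}) = (1/2)(1/r^2)((2*r) + (0) - (0)) = 1/r
All other Christoffel symbols are zero.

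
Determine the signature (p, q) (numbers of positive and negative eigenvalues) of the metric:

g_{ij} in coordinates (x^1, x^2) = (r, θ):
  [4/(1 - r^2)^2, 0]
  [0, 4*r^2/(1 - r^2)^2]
The metric is diagonal, so its eigenvalues are the diagonal entries: 4/(1 - r^2)^2, 4*r^2/(1 - r^2)^2 (at a generic point, where coordinate-dependent entries are positive).
2 positive, 0 negative.
(2, 0) - Riemannian (positive definite)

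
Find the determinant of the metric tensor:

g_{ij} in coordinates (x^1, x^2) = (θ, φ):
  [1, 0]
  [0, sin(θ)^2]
For a 2×2 metric: det(g) = g_{11}·g_{22} - g_{12}·g_{21}
= (1)·(sin(θ)^2) - (0)·(0)
= sin(θ)^2 - 0
det(g) = sin(θ)^2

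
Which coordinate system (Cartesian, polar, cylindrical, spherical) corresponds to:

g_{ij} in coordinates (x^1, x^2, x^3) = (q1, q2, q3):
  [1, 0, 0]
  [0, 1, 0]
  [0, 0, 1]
All components are constant and the metric is the identity, i.e. orthonormal rectilinear coordinates.
Cartesian (3D) coordinates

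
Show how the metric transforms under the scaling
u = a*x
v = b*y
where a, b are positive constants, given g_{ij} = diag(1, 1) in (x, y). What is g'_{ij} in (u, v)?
Invert the transformation: x = u/a, y = v/b
g'_{ij} = (∂x^k/∂x'^i)(∂x^l/∂x'^j) g_{kl}; with g_{kl} = δ_{kl} this is Σ_k (∂x^k/∂x'^i)(∂x^k/∂x'^j).
Jacobian: ∂x/∂u = 1/a, ∂x/∂v = 0, ∂y/∂u = 0, ∂y/∂v = 1/b
g'_{uu} = (1/a)(1/a) + (0)(0) = 1/a^2
g'_{uv} = (1/a)(0) + (0)(1/b) = 0
g'_{vv} = (0)(0) + (1/b)(1/b) = 1/b^2
g'_{ij} = diag(1/a^2, 1/b^2)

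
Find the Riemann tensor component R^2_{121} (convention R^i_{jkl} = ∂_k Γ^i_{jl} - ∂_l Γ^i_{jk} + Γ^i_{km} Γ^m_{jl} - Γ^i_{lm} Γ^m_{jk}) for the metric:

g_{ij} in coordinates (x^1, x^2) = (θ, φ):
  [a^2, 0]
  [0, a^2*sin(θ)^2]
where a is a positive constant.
Non-zero Christoffel symbols (Γ^k_{ij} = Γ^k_{ji}):
Γ^θ_{φ φ} = -sin(2*θ)/2
Γ^φ_{θ φ} = 1/tan(θ)
R^φ_{θ φ θ} = ∂_φ Γ^φ_{θ θ} - ∂_θ Γ^φ_{θ φ} + Γ^φ_{φ m} Γ^m_{θ θ} - Γ^φ_{θ m} Γ^m_{θ φ}
  = (0) - (-1/sin(θ)^2) + (0) - (1/tan(θ)^2) = 1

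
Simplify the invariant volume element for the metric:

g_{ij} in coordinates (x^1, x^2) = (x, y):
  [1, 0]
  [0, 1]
det(g) = 1
√|det(g)| = 1
Volume element: dV = 1 dx dy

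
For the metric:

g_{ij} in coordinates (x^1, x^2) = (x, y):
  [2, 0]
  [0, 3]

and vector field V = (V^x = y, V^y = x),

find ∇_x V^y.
All Christoffel symbols are zero.
∇_x V^y = ∂_x V^y + Γ^y_{x j} V^j
  = (1) + (0)(y) + (0)(x)
  = 1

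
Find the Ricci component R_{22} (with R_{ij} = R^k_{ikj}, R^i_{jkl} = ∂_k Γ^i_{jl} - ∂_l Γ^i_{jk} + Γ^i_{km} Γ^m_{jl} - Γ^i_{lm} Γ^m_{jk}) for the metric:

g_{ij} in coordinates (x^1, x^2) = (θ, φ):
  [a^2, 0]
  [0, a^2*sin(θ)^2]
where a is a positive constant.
Non-zero Christoffel symbols (Γ^k_{ij} = Γ^k_{ji}):
Γ^θ_{φ φ} = -sin(2*θ)/2
Γ^φ_{θ φ} = 1/tan(θ)
R^θ_{φ θ φ} = ∂_θ Γ^θ_{φ φ} - ∂_φ Γ^θ_{φ θ} + Γ^θ_{θ m} Γ^m_{φ φ} - Γ^θ_{φ m} Γ^m_{φ θ}
  = (-cos(2*θ)) - (0) + (0) - (-cos(θ)^2) = sin(θ)^2
R^φ_{φ φ φ} = 0 (a repeated index in an antisymmetric pair)
R_{φφ} = R^θ_{φ θ φ} + R^φ_{φ φ φ} = (sin(θ)^2) + (0) = sin(θ)^2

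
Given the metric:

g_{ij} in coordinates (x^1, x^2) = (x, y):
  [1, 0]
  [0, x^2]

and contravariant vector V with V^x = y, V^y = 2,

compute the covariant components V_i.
V_i = g_{ij} V^j:
V_x = (1)(y) + (0)(2) = y
V_y = (0)(y) + (x^2)(2) = 2*x^2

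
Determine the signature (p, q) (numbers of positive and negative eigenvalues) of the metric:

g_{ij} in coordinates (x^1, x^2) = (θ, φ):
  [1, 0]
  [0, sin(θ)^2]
The metric is diagonal, so its eigenvalues are the diagonal entries: 1, sin(θ)^2 (at a generic point, where coordinate-dependent entries are positive).
2 positive, 0 negative.
(2, 0) - Riemannian (positive definite)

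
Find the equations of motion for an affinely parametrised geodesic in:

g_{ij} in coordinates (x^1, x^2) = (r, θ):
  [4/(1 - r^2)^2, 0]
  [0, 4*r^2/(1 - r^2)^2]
Geodesic equation: d^2x^k/dλ^2 + Γ^k_{ij} (dx^i/dλ)(dx^j/dλ) = 0.
Non-zero Christoffel symbols:
Γ^r_{r r} = 2*r/(1 - r^2)
Γ^r_{θ θ} = (r^3 + r)/(r^2 - 1)
Γ^θ_{r θ} = (-r^2 - 1)/(r^3 - r)
Substituting (the symmetric pair Γ^k_{ij}, Γ^k_{ji} combines into a factor 2):
d^2r/dλ^2 + (2*r/(1 - r^2)) (dr/dλ)^2 + ((r^3 + r)/(r^2 - 1)) (dθ/dλ)^2 = 0
d^2θ/dλ^2 + ((-2*r^2 - 2)/(r^3 - r)) (dr/dλ)(dθ/dλ) = 0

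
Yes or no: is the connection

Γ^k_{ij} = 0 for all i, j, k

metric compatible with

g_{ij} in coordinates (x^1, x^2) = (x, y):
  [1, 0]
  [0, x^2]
Using ∇_k g_{ij} = ∂_k g_{ij} - Γ^m_{ki} g_{mj} - Γ^m_{kj} g_{im}:
∇_x g_{yy} = (2*x) - (0) - (0) = 2*x ≠ 0
So the connection is not metric compatible (it is not the Levi-Civita connection).
No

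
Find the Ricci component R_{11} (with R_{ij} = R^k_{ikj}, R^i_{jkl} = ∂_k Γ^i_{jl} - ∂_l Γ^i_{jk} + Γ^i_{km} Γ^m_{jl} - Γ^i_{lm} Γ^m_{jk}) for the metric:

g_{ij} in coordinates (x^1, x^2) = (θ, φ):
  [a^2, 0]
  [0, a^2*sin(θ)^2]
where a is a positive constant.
Non-zero Christoffel symbols (Γ^k_{ij} = Γ^k_{ji}):
Γ^θ_{φ φ} = -sin(2*θ)/2
Γ^φ_{θ φ} = 1/tan(θ)
R^θ_{θ θ θ} = 0 (a repeated index in an antisymmetric pair)
R^φ_{θ φ θ} = ∂_φ Γ^φ_{θ θ} - ∂_θ Γ^φ_{θ φ} + Γ^φ_{φ m} Γ^m_{θ θ} - Γ^φ_{θ m} Γ^m_{θ φ}
  = (0) - (-1/sin(θ)^2) + (0) - (1/tan(θ)^2) = 1
R_{θθ} = R^θ_{θ θ θ} + R^φ_{θ φ θ} = (0) + (1) = 1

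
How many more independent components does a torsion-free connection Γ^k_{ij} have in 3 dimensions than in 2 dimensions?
Independent components in n dimensions: n × n(n+1)/2 = n^2(n+1)/2.
3D: 3 × 6 = 18
2D: 2 × 3 = 6
Difference = 18 - 6 = 12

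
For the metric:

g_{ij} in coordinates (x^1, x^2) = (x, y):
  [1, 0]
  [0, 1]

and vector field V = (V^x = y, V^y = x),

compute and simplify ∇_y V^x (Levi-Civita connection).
All Christoffel symbols are zero.
∇_y V^x = ∂_y V^x + Γ^x_{y j} V^j
  = (1) + (0)(y) + (0)(x)
  = 1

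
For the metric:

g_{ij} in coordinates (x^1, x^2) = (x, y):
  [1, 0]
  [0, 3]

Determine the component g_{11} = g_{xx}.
With x^1 = x, x^2 = y, g_{11} = g_{xx} is the row-1, column-1 entry of the matrix.
g_{11} = 1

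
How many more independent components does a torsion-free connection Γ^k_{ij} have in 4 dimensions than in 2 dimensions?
Independent components in n dimensions: n × n(n+1)/2 = n^2(n+1)/2.
4D: 4 × 10 = 40
2D: 2 × 3 = 6
Difference = 40 - 6 = 34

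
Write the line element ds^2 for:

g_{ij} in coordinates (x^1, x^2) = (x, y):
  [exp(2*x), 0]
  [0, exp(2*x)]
ds^2 = g_{ij} dx^i dx^j; only the non-zero components contribute.
ds^2 = exp(2*x) dx^2 + exp(2*x) dy^2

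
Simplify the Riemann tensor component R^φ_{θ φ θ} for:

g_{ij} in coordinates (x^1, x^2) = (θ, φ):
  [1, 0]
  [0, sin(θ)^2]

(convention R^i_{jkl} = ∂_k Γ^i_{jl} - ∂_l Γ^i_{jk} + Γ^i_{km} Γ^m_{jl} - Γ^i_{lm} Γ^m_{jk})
Non-zero Christoffel symbols (Γ^k_{ij} = Γ^k_{ji}):
Γ^θ_{φ φ} = -sin(2*θ)/2
Γ^φ_{θ φ} = 1/tan(θ)
R^φ_{θ φ θ} = ∂_φ Γ^φ_{θ θ} - ∂_θ Γ^φ_{θ φ} + Γ^φ_{φ m} Γ^m_{θ θ} - Γ^φ_{θ m} Γ^m_{θ φ}
  = (0) - (-1/sin(θ)^2) + (0) - (1/tan(θ)^2) = 1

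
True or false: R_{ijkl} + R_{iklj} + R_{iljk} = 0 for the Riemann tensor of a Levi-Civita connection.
This is the first (algebraic) Bianchi identity.
True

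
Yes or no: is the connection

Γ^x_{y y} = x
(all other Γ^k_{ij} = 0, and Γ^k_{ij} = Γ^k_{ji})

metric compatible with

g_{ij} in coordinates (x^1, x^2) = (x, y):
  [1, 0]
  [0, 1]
Using ∇_k g_{ij} = ∂_k g_{ij} - Γ^m_{ki} g_{mj} - Γ^m_{kj} g_{im}:
∇_y g_{xy} = (0) - (0) - (x) = -x ≠ 0
So the connection is not metric compatible (it is not the Levi-Civita connection).
No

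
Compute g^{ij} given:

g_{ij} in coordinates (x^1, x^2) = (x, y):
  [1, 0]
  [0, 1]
The metric is diagonal, so g^{ij} is diagonal with entries 1/g_{ii}: diag(1, 1).
g^{ij}:
  [1, 0]
  [0, 1]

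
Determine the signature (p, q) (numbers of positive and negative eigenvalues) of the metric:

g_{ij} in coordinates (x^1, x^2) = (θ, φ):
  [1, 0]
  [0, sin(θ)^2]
The metric is diagonal, so its eigenvalues are the diagonal entries: 1, sin(θ)^2 (at a generic point, where coordinate-dependent entries are positive).
2 positive, 0 negative.
(2, 0) - Riemannian (positive definite)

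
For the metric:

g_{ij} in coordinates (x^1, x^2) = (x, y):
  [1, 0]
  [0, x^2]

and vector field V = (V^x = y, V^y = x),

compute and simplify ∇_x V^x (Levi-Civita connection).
Non-zero Christoffel symbols:
Γ^x_{y y} = -x
Γ^y_{x y} = 1/x
∇_x V^x = ∂_x V^x + Γ^x_{x j} V^j
  = (0) + (0)(y) + (0)(x)
  = 0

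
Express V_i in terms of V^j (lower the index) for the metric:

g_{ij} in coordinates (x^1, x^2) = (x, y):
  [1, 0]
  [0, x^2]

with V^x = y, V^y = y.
V_i = g_{ij} V^j:
V_x = (1)(y) + (0)(y) = y
V_y = (0)(y) + (x^2)(y) = x^2*y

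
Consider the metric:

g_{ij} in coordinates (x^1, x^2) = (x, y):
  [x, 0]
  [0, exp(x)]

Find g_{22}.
With x^1 = x, x^2 = y, g_{22} = g_{yy} is the row-2, column-2 entry of the matrix.
g_{22} = exp(x)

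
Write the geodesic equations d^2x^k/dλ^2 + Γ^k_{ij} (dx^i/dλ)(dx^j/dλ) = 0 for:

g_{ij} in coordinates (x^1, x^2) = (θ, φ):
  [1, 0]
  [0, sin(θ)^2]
Geodesic equation: d^2x^k/dλ^2 + Γ^k_{ij} (dx^i/dλ)(dx^j/dλ) = 0.
Non-zero Christoffel symbols:
Γ^θ_{φ φ} = -sin(2*θ)/2
Γ^φ_{θ φ} = 1/tan(θ)
Substituting (the symmetric pair Γ^k_{ij}, Γ^k_{ji} combines into a factor 2):
d^2θ/dλ^2 - (sin(2*θ)/2) (dφ/dλ)^2 = 0
d^2φ/dλ^2 + (2/tan(θ)) (dθ/dλ)(dφ/dλ) = 0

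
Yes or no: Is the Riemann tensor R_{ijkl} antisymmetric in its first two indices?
R_{ijkl} = -R_{jikl} (follows from metric compatibility).
Yes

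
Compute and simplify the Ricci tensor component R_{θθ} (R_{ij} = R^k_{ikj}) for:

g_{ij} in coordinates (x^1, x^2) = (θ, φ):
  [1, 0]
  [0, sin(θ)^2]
Non-zero Christoffel symbols (Γ^k_{ij} = Γ^k_{ji}):
Γ^θ_{φ φ} = -sin(2*θ)/2
Γ^φ_{θ φ} = 1/tan(θ)
R^θ_{θ θ θ} = 0 (a repeated index in an antisymmetric pair)
R^φ_{θ φ θ} = ∂_φ Γ^φ_{θ θ} - ∂_θ Γ^φ_{θ φ} + Γ^φ_{φ m} Γ^m_{θ θ} - Γ^φ_{θ m} Γ^m_{θ φ}
  = (0) - (-1/sin(θ)^2) + (0) - (1/tan(θ)^2) = 1
R_{θθ} = R^θ_{θ θ θ} + R^φ_{θ φ θ} = (0) + (1) = 1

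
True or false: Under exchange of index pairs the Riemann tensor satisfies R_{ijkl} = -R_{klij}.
The pair-exchange symmetry has a plus sign: R_{ijkl} = +R_{klij}.
False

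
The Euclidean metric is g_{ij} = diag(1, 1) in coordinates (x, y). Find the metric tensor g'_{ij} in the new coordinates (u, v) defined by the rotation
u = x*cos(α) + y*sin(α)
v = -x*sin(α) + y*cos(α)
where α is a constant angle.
Invert the transformation: x = u*cos(α) - v*sin(α), y = u*sin(α) + v*cos(α)
g'_{ij} = (∂x^k/∂x'^i)(∂x^l/∂x'^j) g_{kl}; with g_{kl} = δ_{kl} this is Σ_k (∂x^k/∂x'^i)(∂x^k/∂x'^j).
Jacobian: ∂x/∂u = cos(α), ∂x/∂v = -sin(α), ∂y/∂u = sin(α), ∂y/∂v = cos(α)
g'_{uu} = (cos(α))(cos(α)) + (sin(α))(sin(α)) = 1
g'_{uv} = (cos(α))(-sin(α)) + (sin(α))(cos(α)) = 0
g'_{vv} = (-sin(α))(-sin(α)) + (cos(α))(cos(α)) = 1
g'_{ij} = diag(1, 1)
The Euclidean metric is invariant under rotations.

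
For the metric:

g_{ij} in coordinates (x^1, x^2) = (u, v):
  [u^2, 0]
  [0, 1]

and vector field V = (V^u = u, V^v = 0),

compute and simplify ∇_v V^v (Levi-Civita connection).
Non-zero Christoffel symbols:
Γ^u_{u u} = 1/u
∇_v V^v = ∂_v V^v + Γ^v_{v j} V^j
  = (0) + (0)(u) + (0)(0)
  = 0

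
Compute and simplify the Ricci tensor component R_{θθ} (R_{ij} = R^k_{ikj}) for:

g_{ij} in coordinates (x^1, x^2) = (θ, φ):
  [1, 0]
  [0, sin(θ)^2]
Non-zero Christoffel symbols (Γ^k_{ij} = Γ^k_{ji}):
Γ^θ_{φ φ} = -sin(2*θ)/2
Γ^φ_{θ φ} = 1/tan(θ)
R^θ_{θ θ θ} = 0 (a repeated index in an antisymmetric pair)
R^φ_{θ φ θ} = ∂_φ Γ^φ_{θ θ} - ∂_θ Γ^φ_{θ φ} + Γ^φ_{φ m} Γ^m_{θ θ} - Γ^φ_{θ m} Γ^m_{θ φ}
  = (0) - (-1/sin(θ)^2) + (0) - (1/tan(θ)^2) = 1
R_{θθ} = R^θ_{θ θ θ} + R^φ_{θ φ θ} = (0) + (1) = 1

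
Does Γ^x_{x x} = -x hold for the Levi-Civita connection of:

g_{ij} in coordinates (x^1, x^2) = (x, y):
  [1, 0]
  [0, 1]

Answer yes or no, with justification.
Γ^x_{x x} = (1/2) g^{xx} (∂_x g_{xx} + ∂_x g_{xx} - ∂_x g_{xx}) = (1/2)(1)((0) + (0) - (0)) = 0
This differs from the proposed value -x.
No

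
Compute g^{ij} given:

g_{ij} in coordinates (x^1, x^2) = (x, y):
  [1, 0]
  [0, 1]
The metric is diagonal, so g^{ij} is diagonal with entries 1/g_{ii}: diag(1, 1).
g^{ij}:
  [1, 0]
  [0, 1]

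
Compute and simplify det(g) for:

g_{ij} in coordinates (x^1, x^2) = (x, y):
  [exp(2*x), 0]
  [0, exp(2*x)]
For a 2×2 metric: det(g) = g_{11}·g_{22} - g_{12}·g_{21}
= (exp(2*x))·(exp(2*x)) - (0)·(0)
= exp(4*x) - 0
det(g) = exp(4*x)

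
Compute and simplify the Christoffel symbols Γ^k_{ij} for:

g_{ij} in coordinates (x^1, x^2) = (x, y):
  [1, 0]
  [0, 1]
Using Γ^k_{ij} = (1/2) g^{km} (∂_i g_{mj} + ∂_j g_{mi} - ∂_m g_{ij}); the metric is diagonal, so only the m = k term contributes.
Every metric component is constant, so all ∂_m g_{ij} = 0 and every Christoffel symbol vanishes.
All Christoffel symbols are zero.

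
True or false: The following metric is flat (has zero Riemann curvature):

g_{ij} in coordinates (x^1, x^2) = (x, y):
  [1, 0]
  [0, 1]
All metric components are constant, so every Christoffel symbol vanishes and R^i_{jkl} = 0.
True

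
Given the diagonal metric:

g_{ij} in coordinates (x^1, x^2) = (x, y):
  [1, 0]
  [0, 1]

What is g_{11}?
With x^1 = x, x^2 = y, g_{11} = g_{xx} is the row-1, column-1 entry of the matrix.
g_{11} = 1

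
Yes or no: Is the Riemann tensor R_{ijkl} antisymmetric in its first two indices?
R_{ijkl} = -R_{jikl} (follows from metric compatibility).
Yes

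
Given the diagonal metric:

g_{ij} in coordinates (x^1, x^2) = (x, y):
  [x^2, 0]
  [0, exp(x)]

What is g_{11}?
With x^1 = x, x^2 = y, g_{11} = g_{xx} is the row-1, column-1 entry of the matrix.
g_{11} = x^2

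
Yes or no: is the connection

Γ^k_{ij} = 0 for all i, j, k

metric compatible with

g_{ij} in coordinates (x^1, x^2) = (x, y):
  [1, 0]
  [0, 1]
Using ∇_k g_{ij} = ∂_k g_{ij} - Γ^m_{ki} g_{mj} - Γ^m_{kj} g_{im}:
e.g. ∇_y g_{xy} = (0) - (0) - (0) = 0
Every component ∇_k g_{ij} vanishes: the connection is metric compatible.
Yes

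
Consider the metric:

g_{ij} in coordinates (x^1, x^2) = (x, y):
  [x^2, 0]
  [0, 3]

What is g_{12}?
With x^1 = x, x^2 = y, g_{12} = g_{xy} is the row-1, column-2 entry of the matrix.
g_{12} = 0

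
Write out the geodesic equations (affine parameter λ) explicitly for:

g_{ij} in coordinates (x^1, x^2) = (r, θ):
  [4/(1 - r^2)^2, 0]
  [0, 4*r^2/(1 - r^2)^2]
Geodesic equation: d^2x^k/dλ^2 + Γ^k_{ij} (dx^i/dλ)(dx^j/dλ) = 0.
Non-zero Christoffel symbols:
Γ^r_{r r} = 2*r/(1 - r^2)
Γ^r_{θ θ} = (r^3 + r)/(r^2 - 1)
Γ^θ_{r θ} = (-r^2 - 1)/(r^3 - r)
Substituting (the symmetric pair Γ^k_{ij}, Γ^k_{ji} combines into a factor 2):
d^2r/dλ^2 + (2*r/(1 - r^2)) (dr/dλ)^2 + ((r^3 + r)/(r^2 - 1)) (dθ/dλ)^2 = 0
d^2θ/dλ^2 + ((-2*r^2 - 2)/(r^3 - r)) (dr/dλ)(dθ/dλ) = 0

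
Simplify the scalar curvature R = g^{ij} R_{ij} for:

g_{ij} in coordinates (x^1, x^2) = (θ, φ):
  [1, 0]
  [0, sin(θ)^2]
Non-zero Christoffel symbols (Γ^k_{ij} = Γ^k_{ji}):
Γ^θ_{φ φ} = -sin(2*θ)/2
Γ^φ_{θ φ} = 1/tan(θ)
Ricci tensor (R_{ij} = R^k_{ikj}): R_{θθ} = 1, R_{θφ} = 0, R_{φφ} = sin(θ)^2
Inverse metric: g^{θθ} = 1, g^{φφ} = 1/sin(θ)^2
R = g^{ij} R_{ij} = (1)(1) + (1/sin(θ)^2)(sin(θ)^2) = 2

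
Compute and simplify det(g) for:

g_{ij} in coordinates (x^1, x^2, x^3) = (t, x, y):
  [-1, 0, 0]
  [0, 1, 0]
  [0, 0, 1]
Diagonal metric: det(g) = g_{11}·g_{22}·g_{33}
= (-1)·(1)·(1)
det(g) = -1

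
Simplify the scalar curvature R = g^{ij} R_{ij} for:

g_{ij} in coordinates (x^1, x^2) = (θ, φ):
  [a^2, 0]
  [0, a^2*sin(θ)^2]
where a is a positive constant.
Non-zero Christoffel symbols (Γ^k_{ij} = Γ^k_{ji}):
Γ^θ_{φ φ} = -sin(2*θ)/2
Γ^φ_{θ φ} = 1/tan(θ)
Ricci tensor (R_{ij} = R^k_{ikj}): R_{θθ} = 1, R_{θφ} = 0, R_{φφ} = sin(θ)^2
Inverse metric: g^{θθ} = 1/a^2, g^{φφ} = 1/(a^2*sin(θ)^2)
R = g^{ij} R_{ij} = (1/a^2)(1) + (1/(a^2*sin(θ)^2))(sin(θ)^2) = 2/a^2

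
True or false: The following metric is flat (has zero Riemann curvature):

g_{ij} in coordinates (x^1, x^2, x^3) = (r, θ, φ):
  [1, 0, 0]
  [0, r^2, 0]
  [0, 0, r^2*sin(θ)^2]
Non-zero Christoffel symbols:
Γ^r_{θ θ} = -r
Γ^r_{φ φ} = -r*sin(θ)^2
Γ^θ_{r θ} = 1/r
Γ^θ_{φ φ} = -sin(2*θ)/2
Γ^φ_{r φ} = 1/r
Γ^φ_{θ φ} = 1/tan(θ)
Ricci tensor: R_{rr} = 0, R_{rθ} = 0, R_{rφ} = 0, R_{θθ} = 0, R_{θφ} = 0, R_{φφ} = 0
All R_{ij} vanish; in 3 dimensions the Riemann tensor is fully determined by the Ricci tensor, so R^i_{jkl} = 0: the metric is flat (curvilinear coordinates on flat space).
True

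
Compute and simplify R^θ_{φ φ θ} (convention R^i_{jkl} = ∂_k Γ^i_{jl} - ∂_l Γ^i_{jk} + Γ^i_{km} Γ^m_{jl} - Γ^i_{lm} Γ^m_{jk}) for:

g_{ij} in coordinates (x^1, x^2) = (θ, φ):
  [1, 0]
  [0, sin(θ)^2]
Non-zero Christoffel symbols (Γ^k_{ij} = Γ^k_{ji}):
Γ^θ_{φ φ} = -sin(2*θ)/2
Γ^φ_{θ φ} = 1/tan(θ)
R^θ_{φ φ θ} = ∂_φ Γ^θ_{φ θ} - ∂_θ Γ^θ_{φ φ} + Γ^θ_{φ m} Γ^m_{φ θ} - Γ^θ_{θ m} Γ^m_{φ φ}
  = (0) - (-cos(2*θ)) + (-cos(θ)^2) - (0) = -sin(θ)^2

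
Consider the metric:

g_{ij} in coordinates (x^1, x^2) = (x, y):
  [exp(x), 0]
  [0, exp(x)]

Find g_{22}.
With x^1 = x, x^2 = y, g_{22} = g_{yy} is the row-2, column-2 entry of the matrix.
g_{22} = exp(x)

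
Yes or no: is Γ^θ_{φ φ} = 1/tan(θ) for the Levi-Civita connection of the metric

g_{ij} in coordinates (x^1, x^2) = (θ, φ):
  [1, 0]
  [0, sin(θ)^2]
Γ^θ_{φ φ} = (1/2) g^{θθ} (∂_φ g_{θφ} + ∂_φ g_{θφ} - ∂_θ g_{φφ}) = (1/2)(1)((0) + (0) - (sin(2*θ))) = -sin(2*θ)/2
This differs from the proposed value 1/tan(θ).
No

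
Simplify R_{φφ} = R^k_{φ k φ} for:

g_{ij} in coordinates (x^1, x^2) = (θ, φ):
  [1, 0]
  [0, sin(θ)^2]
Non-zero Christoffel symbols (Γ^k_{ij} = Γ^k_{ji}):
Γ^θ_{φ φ} = -sin(2*θ)/2
Γ^φ_{θ φ} = 1/tan(θ)
R^θ_{φ θ φ} = ∂_θ Γ^θ_{φ φ} - ∂_φ Γ^θ_{φ θ} + Γ^θ_{θ m} Γ^m_{φ φ} - Γ^θ_{φ m} Γ^m_{φ θ}
  = (-cos(2*θ)) - (0) + (0) - (-cos(θ)^2) = sin(θ)^2
R^φ_{φ φ φ} = 0 (a repeated index in an antisymmetric pair)
R_{φφ} = R^θ_{φ θ φ} + R^φ_{φ φ φ} = (sin(θ)^2) + (0) = sin(θ)^2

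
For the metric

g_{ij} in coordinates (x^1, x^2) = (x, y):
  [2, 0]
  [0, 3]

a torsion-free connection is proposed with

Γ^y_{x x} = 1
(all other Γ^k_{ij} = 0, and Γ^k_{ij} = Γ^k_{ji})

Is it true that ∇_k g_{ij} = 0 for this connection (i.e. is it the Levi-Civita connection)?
Using ∇_k g_{ij} = ∂_k g_{ij} - Γ^m_{ki} g_{mj} - Γ^m_{kj} g_{im}:
∇_x g_{xy} = (0) - (3) - (0) = -3 ≠ 0
So the connection is not metric compatible (it is not the Levi-Civita connection).
No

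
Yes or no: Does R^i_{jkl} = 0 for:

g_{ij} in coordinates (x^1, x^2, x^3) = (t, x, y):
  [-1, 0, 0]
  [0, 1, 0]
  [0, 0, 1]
All metric components are constant, so every Christoffel symbol vanishes and R^i_{jkl} = 0.
Yes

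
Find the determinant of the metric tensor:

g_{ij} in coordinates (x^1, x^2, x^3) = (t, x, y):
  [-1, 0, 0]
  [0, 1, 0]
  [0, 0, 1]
Diagonal metric: det(g) = g_{11}·g_{22}·g_{33}
= (-1)·(1)·(1)
det(g) = -1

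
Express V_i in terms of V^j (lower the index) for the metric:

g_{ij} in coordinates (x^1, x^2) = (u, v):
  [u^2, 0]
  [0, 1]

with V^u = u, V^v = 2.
V_i = g_{ij} V^j:
V_u = (u^2)(u) + (0)(2) = u^3
V_v = (0)(u) + (1)(2) = 2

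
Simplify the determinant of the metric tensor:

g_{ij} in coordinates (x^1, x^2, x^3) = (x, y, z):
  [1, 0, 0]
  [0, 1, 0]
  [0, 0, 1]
Diagonal metric: det(g) = g_{11}·g_{22}·g_{33}
= (1)·(1)·(1)
det(g) = 1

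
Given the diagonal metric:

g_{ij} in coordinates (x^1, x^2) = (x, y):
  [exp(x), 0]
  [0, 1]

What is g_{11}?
With x^1 = x, x^2 = y, g_{11} = g_{xx} is the row-1, column-1 entry of the matrix.
g_{11} = exp(x)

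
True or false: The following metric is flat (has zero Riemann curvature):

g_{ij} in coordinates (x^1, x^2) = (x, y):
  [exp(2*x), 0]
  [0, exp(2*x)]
Non-zero Christoffel symbols:
Γ^x_{x x} = 1
Γ^x_{y y} = -1
Γ^y_{x y} = 1
Ricci tensor: R_{xx} = 0, R_{xy} = 0, R_{yy} = 0
All R_{ij} vanish; in 2 dimensions the Riemann tensor is fully determined by the Ricci tensor, so R^i_{jkl} = 0: the metric is flat (curvilinear coordinates on flat space).
True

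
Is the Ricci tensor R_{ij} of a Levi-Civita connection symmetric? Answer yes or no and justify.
R_{ij} = R^k_{ikj}; the pair symmetry R_{kilj} = R_{ljki} gives R_{ij} = R_{ji}.
Yes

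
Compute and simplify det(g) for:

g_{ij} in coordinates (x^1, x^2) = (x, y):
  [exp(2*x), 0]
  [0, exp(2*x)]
For a 2×2 metric: det(g) = g_{11}·g_{22} - g_{12}·g_{21}
= (exp(2*x))·(exp(2*x)) - (0)·(0)
= exp(4*x) - 0
det(g) = exp(4*x)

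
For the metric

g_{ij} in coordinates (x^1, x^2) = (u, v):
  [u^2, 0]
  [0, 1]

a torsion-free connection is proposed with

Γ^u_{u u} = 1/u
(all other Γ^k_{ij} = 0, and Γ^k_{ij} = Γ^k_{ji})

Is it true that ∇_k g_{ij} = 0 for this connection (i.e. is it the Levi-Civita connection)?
Using ∇_k g_{ij} = ∂_k g_{ij} - Γ^m_{ki} g_{mj} - Γ^m_{kj} g_{im}:
e.g. ∇_u g_{uu} = (2*u) - (u) - (u) = 0
Every component ∇_k g_{ij} vanishes: the connection is metric compatible.
Yes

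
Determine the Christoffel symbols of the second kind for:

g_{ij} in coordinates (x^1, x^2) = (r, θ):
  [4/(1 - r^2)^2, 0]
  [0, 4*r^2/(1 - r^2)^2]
Using Γ^k_{ij} = (1/2) g^{km} (∂_i g_{mj} + ∂_j g_{mi} - ∂_m g_{ij}); the metric is diagonal, so only the m = k term contributes.
Non-zero symbols (using the symmetry Γ^k_{ij} = Γ^k_{ji}):
Γ^r_{r r} = (1/2) g^{rr} (∂_r g_{rr} + ∂_r g_{rr} - ∂_r g_{rr}) = (1/2)((1 - r^2)^2/4)((16*r/(1 - r^2)^3) + (16*r/(1 - r^2)^3) - (16*r/(1 - r^2)^3)) = 2*r/(1 - r^2)
Γ^r_{θ θ} = (1/2) g^{rr} (∂_θ g_{rθ} + ∂_θ g_{rθ} - ∂_r g_{θθ}) = (1/2)((1 - r^2)^2/4)((0) + (0) - (-8*(r^3 + r)/(r^2 - 1)^3)) = (r^3 + r)/(r^2 - 1)
Γ^θ_{r θ} = (1/2) g^{θθ} (∂_r g_{θθ} + ∂_θ g_{θr} - ∂_θ g_{rθ}) = (1/2)((1 - r^2)^2/(4*r^2))((-8*(r^3 + r)/(r^2 - 1)^3) + (0) - (0)) = (-r^2 - 1)/(r^3 - r)
All other Christoffel symbols are zero.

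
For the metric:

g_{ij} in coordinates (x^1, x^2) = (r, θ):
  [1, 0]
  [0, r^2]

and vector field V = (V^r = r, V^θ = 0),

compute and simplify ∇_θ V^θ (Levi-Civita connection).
Non-zero Christoffel symbols:
Γ^r_{θ θ} = -r
Γ^θ_{r θ} = 1/r
∇_θ V^θ = ∂_θ V^θ + Γ^θ_{θ j} V^j
  = (0) + (1/r)(r) + (0)(0)
  = 1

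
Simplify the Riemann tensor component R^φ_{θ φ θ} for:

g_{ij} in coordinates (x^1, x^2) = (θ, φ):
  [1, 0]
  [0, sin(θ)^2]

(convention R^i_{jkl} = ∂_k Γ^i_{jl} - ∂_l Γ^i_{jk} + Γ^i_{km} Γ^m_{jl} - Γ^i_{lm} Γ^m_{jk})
Non-zero Christoffel symbols (Γ^k_{ij} = Γ^k_{ji}):
Γ^θ_{φ φ} = -sin(2*θ)/2
Γ^φ_{θ φ} = 1/tan(θ)
R^φ_{θ φ θ} = ∂_φ Γ^φ_{θ θ} - ∂_θ Γ^φ_{θ φ} + Γ^φ_{φ m} Γ^m_{θ θ} - Γ^φ_{θ m} Γ^m_{θ φ}
  = (0) - (-1/sin(θ)^2) + (0) - (1/tan(θ)^2) = 1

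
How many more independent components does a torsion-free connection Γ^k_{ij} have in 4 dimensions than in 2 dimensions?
Independent components in n dimensions: n × n(n+1)/2 = n^2(n+1)/2.
4D: 4 × 10 = 40
2D: 2 × 3 = 6
Difference = 40 - 6 = 34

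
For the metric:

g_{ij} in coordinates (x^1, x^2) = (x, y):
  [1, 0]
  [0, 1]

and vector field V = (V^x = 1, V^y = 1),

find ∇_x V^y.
All Christoffel symbols are zero.
∇_x V^y = ∂_x V^y + Γ^y_{x j} V^j
  = (0) + (0)(1) + (0)(1)
  = 0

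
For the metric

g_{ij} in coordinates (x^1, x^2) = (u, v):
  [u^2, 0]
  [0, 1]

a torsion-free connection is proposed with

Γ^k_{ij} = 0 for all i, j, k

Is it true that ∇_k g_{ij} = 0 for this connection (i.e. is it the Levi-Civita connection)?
Using ∇_k g_{ij} = ∂_k g_{ij} - Γ^m_{ki} g_{mj} - Γ^m_{kj} g_{im}:
∇_u g_{uu} = (2*u) - (0) - (0) = 2*u ≠ 0
So the connection is not metric compatible (it is not the Levi-Civita connection).
No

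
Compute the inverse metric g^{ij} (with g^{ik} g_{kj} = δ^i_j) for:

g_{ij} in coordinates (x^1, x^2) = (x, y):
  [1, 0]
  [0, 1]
The metric is diagonal, so g^{ij} is diagonal with entries 1/g_{ii}: diag(1, 1).
g^{ij}:
  [1, 0]
  [0, 1]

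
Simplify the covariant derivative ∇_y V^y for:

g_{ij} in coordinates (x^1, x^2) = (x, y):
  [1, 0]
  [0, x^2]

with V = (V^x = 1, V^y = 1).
Non-zero Christoffel symbols:
Γ^x_{y y} = -x
Γ^y_{x y} = 1/x
∇_y V^y = ∂_y V^y + Γ^y_{y j} V^j
  = (0) + (1/x)(1) + (0)(1)
  = 1/x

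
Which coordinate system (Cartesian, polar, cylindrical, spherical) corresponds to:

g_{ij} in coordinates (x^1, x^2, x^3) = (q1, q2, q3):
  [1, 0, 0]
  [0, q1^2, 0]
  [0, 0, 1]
The line element ds^2 = dq1^2 + q1^2 dq2^2 + dq3^2 is dr^2 + r^2 dθ^2 + dz^2 with q1 = r, q2 = θ, q3 = z.
cylindrical coordinates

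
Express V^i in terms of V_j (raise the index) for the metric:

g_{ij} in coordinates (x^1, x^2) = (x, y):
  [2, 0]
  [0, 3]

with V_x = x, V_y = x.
Inverse metric (diagonal): g^{xx} = 1/2, g^{yy} = 1/3
V^i = g^{ij} V_j:
V^x = (1/2)(x) + (0)(x) = x/2
V^y = (0)(x) + (1/3)(x) = x/3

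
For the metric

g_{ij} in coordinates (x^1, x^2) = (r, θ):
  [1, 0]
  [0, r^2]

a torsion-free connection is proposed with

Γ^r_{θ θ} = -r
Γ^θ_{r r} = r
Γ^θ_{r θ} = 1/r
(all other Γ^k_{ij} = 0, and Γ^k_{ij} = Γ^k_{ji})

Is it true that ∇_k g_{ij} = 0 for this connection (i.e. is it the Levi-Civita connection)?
Using ∇_k g_{ij} = ∂_k g_{ij} - Γ^m_{ki} g_{mj} - Γ^m_{kj} g_{im}:
∇_r g_{rθ} = (0) - (r^3) - (0) = -r^3 ≠ 0
So the connection is not metric compatible (it is not the Levi-Civita connection).
No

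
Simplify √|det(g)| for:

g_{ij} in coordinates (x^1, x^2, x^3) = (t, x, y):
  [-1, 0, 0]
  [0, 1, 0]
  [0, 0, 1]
det(g) = -1
√|det(g)| = 1
Volume element: dV = 1 dt dx dy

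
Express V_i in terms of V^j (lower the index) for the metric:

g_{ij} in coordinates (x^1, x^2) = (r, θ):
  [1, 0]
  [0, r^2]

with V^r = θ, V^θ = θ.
V_i = g_{ij} V^j:
V_r = (1)(θ) + (0)(θ) = θ
V_θ = (0)(θ) + (r^2)(θ) = r^2*θ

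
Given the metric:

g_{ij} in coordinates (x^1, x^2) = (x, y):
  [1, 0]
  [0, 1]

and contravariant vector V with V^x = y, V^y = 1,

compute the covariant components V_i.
V_i = g_{ij} V^j:
V_x = (1)(y) + (0)(1) = y
V_y = (0)(y) + (1)(1) = 1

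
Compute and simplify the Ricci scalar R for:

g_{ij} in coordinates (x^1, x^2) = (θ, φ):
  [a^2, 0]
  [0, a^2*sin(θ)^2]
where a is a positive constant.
Non-zero Christoffel symbols (Γ^k_{ij} = Γ^k_{ji}):
Γ^θ_{φ φ} = -sin(2*θ)/2
Γ^φ_{θ φ} = 1/tan(θ)
Ricci tensor (R_{ij} = R^k_{ikj}): R_{θθ} = 1, R_{θφ} = 0, R_{φφ} = sin(θ)^2
Inverse metric: g^{θθ} = 1/a^2, g^{φφ} = 1/(a^2*sin(θ)^2)
R = g^{ij} R_{ij} = (1/a^2)(1) + (1/(a^2*sin(θ)^2))(sin(θ)^2) = 2/a^2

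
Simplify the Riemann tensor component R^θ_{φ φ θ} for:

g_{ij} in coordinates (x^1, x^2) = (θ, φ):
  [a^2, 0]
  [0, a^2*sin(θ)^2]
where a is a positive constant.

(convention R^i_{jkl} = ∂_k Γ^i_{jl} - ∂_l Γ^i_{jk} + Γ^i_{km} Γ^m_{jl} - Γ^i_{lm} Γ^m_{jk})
Non-zero Christoffel symbols (Γ^k_{ij} = Γ^k_{ji}):
Γ^θ_{φ φ} = -sin(2*θ)/2
Γ^φ_{θ φ} = 1/tan(θ)
R^θ_{φ φ θ} = ∂_φ Γ^θ_{φ θ} - ∂_θ Γ^θ_{φ φ} + Γ^θ_{φ m} Γ^m_{φ θ} - Γ^θ_{θ m} Γ^m_{φ φ}
  = (0) - (-cos(2*θ)) + (-cos(θ)^2) - (0) = -sin(θ)^2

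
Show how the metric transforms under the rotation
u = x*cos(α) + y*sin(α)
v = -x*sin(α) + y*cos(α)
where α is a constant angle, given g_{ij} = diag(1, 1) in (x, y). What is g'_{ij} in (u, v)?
Invert the transformation: x = u*cos(α) - v*sin(α), y = u*sin(α) + v*cos(α)
g'_{ij} = (∂x^k/∂x'^i)(∂x^l/∂x'^j) g_{kl}; with g_{kl} = δ_{kl} this is Σ_k (∂x^k/∂x'^i)(∂x^k/∂x'^j).
Jacobian: ∂x/∂u = cos(α), ∂x/∂v = -sin(α), ∂y/∂u = sin(α), ∂y/∂v = cos(α)
g'_{uu} = (cos(α))(cos(α)) + (sin(α))(sin(α)) = 1
g'_{uv} = (cos(α))(-sin(α)) + (sin(α))(cos(α)) = 0
g'_{vv} = (-sin(α))(-sin(α)) + (cos(α))(cos(α)) = 1
g'_{ij} = diag(1, 1)
The Euclidean metric is invariant under rotations.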